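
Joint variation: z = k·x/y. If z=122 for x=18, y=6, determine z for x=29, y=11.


z = k·x/y
Solve for k using the known point: k = z·y/x = 122×6/18 = 732/18 ≈ 40.6667
Now evaluate at x=29, y=11:
z = k × 29 / 11 = (732 × 29) / (18 × 11) = 21228/198
≈ 107.2121

107.2121


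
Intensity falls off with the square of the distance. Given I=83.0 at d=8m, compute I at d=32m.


I₁d₁² = I₂d₂²
I₂ = I₁ × (d₁/d₂)²
= 83.0 × (8/32)²
= 83.0 × 64/1024
= 5312/1024
= 5.1875

5.1875


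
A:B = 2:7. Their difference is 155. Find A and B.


Let A = 2k, B = 7k.
7k - 2k = 155
5k = 155 → k = 155/5 = 31
A = 2×31 = 62, B = 7×31 = 217
= A = 62, B = 217

A = 62, B = 217


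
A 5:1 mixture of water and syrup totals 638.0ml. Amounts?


Total parts = 5 + 1 = 6
water: 638.0 × 5/6 = 531.7ml
syrup: 638.0 × 1/6 = 106.3ml
= 531.7ml and 106.3ml

531.7ml and 106.3ml


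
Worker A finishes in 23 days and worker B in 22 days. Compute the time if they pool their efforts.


Rate of A = 1/23 per day
Rate of B = 1/22 per day
Combined rate = 1/23 + 1/22 = 45/506 ≈ 0.0889 per day
Days = 1 / combined rate = 506/45
≈ 11.24 days

11.24 days


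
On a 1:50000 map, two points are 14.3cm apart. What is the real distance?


Real distance = map distance × scale
= 14.3cm × 50000
= 715000 cm = 7150.0 m
= 7.150 km

7.150 km


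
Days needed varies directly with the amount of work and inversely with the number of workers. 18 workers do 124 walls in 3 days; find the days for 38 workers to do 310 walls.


Days ∝ work / workers, so d₂ = d₁ × (m₁/m₂) × (w₂/w₁)
Workers factor (inverse): 18/38 ≈ 0.4737
Work factor (direct): 310/124 = 2.5000
d₂ = 3 × 18/38 × 310/124 = (3 × 18 × 310) / (38 × 124) = 16740/4712
≈ 3.55 days

3.55 days


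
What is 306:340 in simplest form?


GCD(306, 340) = 34
306/34 : 340/34
= 9:10

9:10


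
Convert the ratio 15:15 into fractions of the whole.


Total parts = 15 + 15 = 30
First part: 15/30 = 1/2
Second part: 15/30 = 1/2
= 1/2 and 1/2

1/2 and 1/2


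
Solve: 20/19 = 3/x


Cross multiply: 20 × x = 19 × 3
20x = 57
x = 57 / 20
= 2.85

2.85


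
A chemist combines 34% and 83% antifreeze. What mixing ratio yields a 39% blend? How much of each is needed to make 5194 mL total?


Let x parts of 34% mix with y parts of 83%.
34x + 83y = 39(x + y)
34x + 83y = 39x + 39y
x(34 - 39) = y(39 - 83)
x/y = (83 - 39)/(39 - 34) = 44/5
Simplify: 44:5
Total parts = 49; one part = 5194/49 = 106.00 mL
34% solution: 44×106.00 = 4664.00 mL
83% solution: 5×106.00 = 530.00 mL
= ratio 44:5; 4664.00 mL and 530.00 mL

ratio 44:5; 4664.00 mL and 530.00 mL


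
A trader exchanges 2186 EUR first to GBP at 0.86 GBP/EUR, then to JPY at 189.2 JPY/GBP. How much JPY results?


Step 1: 2186 EUR × 0.86 = 1879.96 GBP
Step 2: 1879.96 GBP × 189.2 = 355688.43 JPY
Implied rate EUR→JPY = 0.86 × 189.2 = 162.7120
= 355688.43 JPY

355688.43 JPY


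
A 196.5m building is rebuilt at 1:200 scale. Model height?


Model size = real / scale
= 196.5 / 200
= 0.9825 m

0.9825 m


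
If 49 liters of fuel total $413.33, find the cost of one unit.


Unit rate = total / quantity
= 413.33 / 49
= $8.44 per unit

$8.44 per unit


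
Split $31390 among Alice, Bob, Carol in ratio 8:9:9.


Total parts = 8 + 9 + 9 = 26
Alice: 31390 × 8/26 = 9658.46
Bob: 31390 × 9/26 = 10865.77
Carol: 31390 × 9/26 = 10865.77
= Alice: $9658.46, Bob: $10865.77, Carol: $10865.77

Alice: $9658.46, Bob: $10865.77, Carol: $10865.77


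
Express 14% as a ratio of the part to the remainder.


14% means 14 parts out of 100; remainder = 86
Part : remainder = 14:86
GCD = 2
= 7:43

7:43


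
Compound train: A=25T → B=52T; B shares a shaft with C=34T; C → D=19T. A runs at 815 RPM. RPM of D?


Stage 1: RPM_B = RPM_A × t_A/t_B = 815 × 25/52 = 20375/52 ≈ 391.83
B and C share a shaft → RPM_C = RPM_B
Stage 2: RPM_D = RPM_C × t_C/t_D = RPM_A × (t_A×t_C)/(t_B×t_D)
Overall ratio = (25×34)/(52×19) = 850/988
RPM_D = 815 × 850/988 = 692750/988
≈ 701.16 RPM

701.16 RPM


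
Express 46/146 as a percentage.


Percentage = (part / whole) × 100
= (46 / 146) × 100
≈ 31.51%

31.51%


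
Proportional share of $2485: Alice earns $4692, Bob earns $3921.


Total income = 4692 + 3921 = $8613
Alice: $2485 × 4692/8613 = $1353.72
Bob: $2485 × 3921/8613 = $1131.28
= Alice: $1353.72, Bob: $1131.28

Alice: $1353.72, Bob: $1131.28


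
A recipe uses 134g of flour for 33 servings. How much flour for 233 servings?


Direct proportion: y/x = constant
k = 134/33 ≈ 4.0606
y₂ = k × 233 = 134 × 233 / 33 = 31222/33
≈ 946.12

946.12


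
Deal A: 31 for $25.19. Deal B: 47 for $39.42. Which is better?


Deal A: $25.19/31 = $0.8126/unit
Deal B: $39.42/47 = $0.8387/unit
A is cheaper per unit
= Deal A

Deal A


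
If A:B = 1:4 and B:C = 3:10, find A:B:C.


Match B: multiply A:B by 3 → 3:12
Multiply B:C by 4 → 12:40
Combined: 3:12:40
GCD = 1
= 3:12:40

3:12:40


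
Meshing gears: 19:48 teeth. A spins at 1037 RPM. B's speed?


Gear ratio = 19:48 = 19:48
RPM_B = RPM_A × (teeth_A / teeth_B)
= 1037 × (19/48)
= 410.5 RPM

410.5 RPM


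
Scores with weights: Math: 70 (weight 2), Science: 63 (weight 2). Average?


Numerator = 70×2 + 63×2
= 140 + 126
= 266
Total weight = 4
Weighted avg = 266/4
= 66.50

66.50


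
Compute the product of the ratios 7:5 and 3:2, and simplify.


Compound ratio = (7×3) : (5×2)
= 21:10
GCD = 1
= 21:10

21:10


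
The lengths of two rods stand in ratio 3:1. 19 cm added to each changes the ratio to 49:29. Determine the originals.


Let A = 3k, B = 1k.
(3k + 19) / (1k + 19) = 49/29
Cross-multiply: 29(3k + 19) = 49(1k + 19)
87k + 551 = 49k + 931
87k - 49k = 931 - 551
38k = 380
k = 380/38 = 10
A = 3×10 = 30, B = 1×10 = 10
= A = 30, B = 10

A = 30, B = 10


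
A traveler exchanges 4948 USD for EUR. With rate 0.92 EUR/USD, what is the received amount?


Amount × rate = 4948 × 0.92
= 4552.16 EUR

4552.16 EUR


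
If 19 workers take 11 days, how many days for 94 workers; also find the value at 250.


Inverse proportion: x × y = constant
k = 19 × 11 = 209
At x=94: k/94 = 2.22
At x=250: k/250 = 0.84
= 2.22 and 0.84

2.22 and 0.84


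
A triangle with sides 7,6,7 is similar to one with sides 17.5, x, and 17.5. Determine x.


Scale factor = 17.5/7 = 2.5
Missing side = 6 × 2.5
= 15.0

15.0


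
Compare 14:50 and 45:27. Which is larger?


14/50 = 0.2800
45/27 = 1.6667
0.2800 < 1.6667, so 14:50 is less
= 45:27

45:27


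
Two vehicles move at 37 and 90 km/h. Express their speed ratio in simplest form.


Ratio = 37:90
GCD = 1
Simplified = 37:90
Time ratio (same distance) = 90:37
Speed ratio = 37:90

37:90


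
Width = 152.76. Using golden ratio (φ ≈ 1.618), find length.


φ = (1 + √5) / 2 ≈ 1.618
Length = width × φ = 152.76 × 1.618 = 247.16568
≈ 247.17

247.17


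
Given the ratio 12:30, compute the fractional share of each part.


Total parts = 12 + 30 = 42
First part: 12/42 = 2/7
Second part: 30/42 = 5/7
= 2/7 and 5/7

2/7 and 5/7


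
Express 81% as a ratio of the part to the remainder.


81% means 81 parts out of 100; remainder = 19
Part : remainder = 81:19
GCD = 1
= 81:19

81:19


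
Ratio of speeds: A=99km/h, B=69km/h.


Ratio = 99:69
GCD = 3
Simplified = 33:23
Time ratio (same distance) = 23:33
Speed ratio = 33:23

33:23


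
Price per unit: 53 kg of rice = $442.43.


Unit rate = total / quantity
= 442.43 / 53
= $8.35 per unit

$8.35 per unit


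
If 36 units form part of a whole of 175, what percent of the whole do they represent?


Percentage = (part / whole) × 100
= (36 / 175) × 100
≈ 20.57%

20.57%


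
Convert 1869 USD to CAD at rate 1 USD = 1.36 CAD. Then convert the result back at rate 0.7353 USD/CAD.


Amount × rate = 1869 × 1.36 = 2541.84 CAD
Round-trip: 2541.84 × 0.7353 = 1869.01 USD
= 2541.84 CAD, then 1869.01 USD

2541.84 CAD, then 1869.01 USD


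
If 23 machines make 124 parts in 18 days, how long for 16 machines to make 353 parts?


Days ∝ work / workers, so d₂ = d₁ × (m₁/m₂) × (w₂/w₁)
Workers factor (inverse): 23/16 = 1.4375
Work factor (direct): 353/124 ≈ 2.8468
d₂ = 18 × 23/16 × 353/124 = (18 × 23 × 353) / (16 × 124) = 146142/1984
≈ 73.66 days

73.66 days


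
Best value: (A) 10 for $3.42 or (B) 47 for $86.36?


Deal A: $3.42/10 = $0.3420/unit
Deal B: $86.36/47 = $1.8374/unit
A is cheaper per unit
= Deal A

Deal A


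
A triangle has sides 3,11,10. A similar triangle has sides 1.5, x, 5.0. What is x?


Scale factor = 1.5/3 = 0.5
Missing side = 11 × 0.5
= 5.5

5.5


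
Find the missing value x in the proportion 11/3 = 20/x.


Cross multiply: 11 × x = 3 × 20
11x = 60
x = 60 / 11
= 5.45

5.45


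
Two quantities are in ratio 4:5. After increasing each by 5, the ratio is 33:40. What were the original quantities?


Let A = 4k, B = 5k.
(4k + 5) / (5k + 5) = 33/40
Cross-multiply: 40(4k + 5) = 33(5k + 5)
160k + 200 = 165k + 165
160k - 165k = 165 - 200
-5k = -35
k = -35/-5 = 7
A = 4×7 = 28, B = 5×7 = 35
= A = 28, B = 35

A = 28, B = 35


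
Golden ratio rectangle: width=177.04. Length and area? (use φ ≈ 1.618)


φ = (1 + √5) / 2 ≈ 1.618
Length = width × φ = 177.04 × 1.618 = 286.45072
≈ 286.45
Area = width × length = 177.04 × 286.45072 = 50713.2354688 ≈ 50713.24
= Length: 286.45, Area: 50713.24

Length: 286.45, Area: 50713.24


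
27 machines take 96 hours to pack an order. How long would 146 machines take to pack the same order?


Inverse proportion: x × y = constant
k = 27 × 96 = 2592
y₂ = k / 146 = 2592 / 146
= 17.75

17.75


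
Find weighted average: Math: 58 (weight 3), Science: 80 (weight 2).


Numerator = 58×3 + 80×2
= 174 + 160
= 334
Total weight = 5
Weighted avg = 334/5
= 66.80

66.80


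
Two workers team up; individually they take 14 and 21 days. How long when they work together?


Rate of A = 1/14 per day
Rate of B = 1/21 per day
Combined rate = 1/14 + 1/21 = 35/294 ≈ 0.1190 per day
Days = 1 / combined rate = 294/35
= 8.40 days

8.40 days


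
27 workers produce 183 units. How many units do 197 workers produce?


Direct proportion: y/x = constant
k = 183/27 ≈ 6.7778
y₂ = k × 197 = 183 × 197 / 27 = 36051/27
≈ 1335.22

1335.22


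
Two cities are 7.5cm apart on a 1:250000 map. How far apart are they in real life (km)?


Real distance = map distance × scale
= 7.5cm × 250000
= 1875000 cm = 18750.0 m
= 18.750 km

18.750 km


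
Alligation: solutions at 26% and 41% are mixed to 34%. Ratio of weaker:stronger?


Let x parts of 26% mix with y parts of 41%.
26x + 41y = 34(x + y)
26x + 41y = 34x + 34y
x(26 - 34) = y(34 - 41)
x/y = (41 - 34)/(34 - 26) = 7/8
Simplify: 7:8
= 7:8

7:8


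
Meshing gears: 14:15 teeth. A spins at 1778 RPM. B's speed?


Gear ratio = 14:15 = 14:15
RPM_B = RPM_A × (teeth_A / teeth_B)
= 1778 × (14/15)
= 1659.5 RPM

1659.5 RPM


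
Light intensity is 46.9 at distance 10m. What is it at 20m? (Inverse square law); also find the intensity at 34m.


I₁d₁² = I₂d₂²
I at 20m = 46.9 × (10/20)² = 46.9 × 100/400 = 4690/400 = 11.7250
I at 34m = 46.9 × (10/34)² = 46.9 × 100/1156 = 4690/1156 ≈ 4.0571
= 11.7250 and 4.0571

11.7250 and 4.0571


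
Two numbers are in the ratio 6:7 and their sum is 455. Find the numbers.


Let A = 6k, B = 7k.
6k + 7k = 455
13k = 455 → k = 455/13 = 35
A = 6×35 = 210, B = 7×35 = 245
= A = 210, B = 245

A = 210, B = 245


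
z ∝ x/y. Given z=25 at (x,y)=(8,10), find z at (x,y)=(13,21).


z = k·x/y
Solve for k using the known point: k = z·y/x = 25×10/8 = 250/8 = 31.2500
Now evaluate at x=13, y=21:
z = k × 13 / 21 = (250 × 13) / (8 × 21) = 3250/168
≈ 19.3452

19.3452


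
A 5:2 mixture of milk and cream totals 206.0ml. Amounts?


Total parts = 5 + 2 = 7
milk: 206.0 × 5/7 = 147.1ml
cream: 206.0 × 2/7 = 58.9ml
= 147.1ml and 58.9ml

147.1ml and 58.9ml


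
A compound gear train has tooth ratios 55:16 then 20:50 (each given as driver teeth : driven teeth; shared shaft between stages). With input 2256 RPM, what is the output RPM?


Stage 1: RPM_B = RPM_A × t_A/t_B = 2256 × 55/16 = 124080/16 = 7755.00
B and C share a shaft → RPM_C = RPM_B
Stage 2: RPM_D = RPM_C × t_C/t_D = RPM_A × (t_A×t_C)/(t_B×t_D)
Overall ratio = (55×20)/(16×50) = 1100/800
RPM_D = 2256 × 1100/800 = 2481600/800
= 3102.00 RPM

3102.00 RPM


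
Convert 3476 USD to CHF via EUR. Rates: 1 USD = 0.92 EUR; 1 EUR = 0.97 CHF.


Step 1: 3476 USD × 0.92 = 3197.92 EUR
Step 2: 3197.92 EUR × 0.97 = 3101.98 CHF
Implied rate USD→CHF = 0.92 × 0.97 = 0.8924
= 3101.98 CHF

3101.98 CHF


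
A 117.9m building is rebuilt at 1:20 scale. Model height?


Model size = real / scale
= 117.9 / 20
= 5.8950 m

5.8950 m


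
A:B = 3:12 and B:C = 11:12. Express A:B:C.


Match B: multiply A:B by 11 → 33:132
Multiply B:C by 12 → 132:144
Combined: 33:132:144
GCD = 3
= 11:44:48

11:44:48


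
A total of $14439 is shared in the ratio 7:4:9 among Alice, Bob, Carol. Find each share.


Total parts = 7 + 4 + 9 = 20
Alice: 14439 × 7/20 = 5053.65
Bob: 14439 × 4/20 = 2887.80
Carol: 14439 × 9/20 = 6497.55
= Alice: $5053.65, Bob: $2887.80, Carol: $6497.55

Alice: $5053.65, Bob: $2887.80, Carol: $6497.55


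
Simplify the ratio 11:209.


GCD(11, 209) = 11
11/11 : 209/11
= 1:19

1:19


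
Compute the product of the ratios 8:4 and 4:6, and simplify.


Compound ratio = (8×4) : (4×6)
= 32:24
GCD = 8
= 4:3

4:3


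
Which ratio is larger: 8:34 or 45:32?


8/34 = 0.2353
45/32 = 1.4062
0.2353 < 1.4062, so 8:34 is less
= 45:32

45:32


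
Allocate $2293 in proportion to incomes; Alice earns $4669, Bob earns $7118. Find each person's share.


Total income = 4669 + 7118 = $11787
Alice: $2293 × 4669/11787 = $908.29
Bob: $2293 × 7118/11787 = $1384.71
= Alice: $908.29, Bob: $1384.71

Alice: $908.29, Bob: $1384.71


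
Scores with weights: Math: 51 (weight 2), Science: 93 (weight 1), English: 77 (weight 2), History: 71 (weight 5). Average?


Numerator = 51×2 + 93×1 + 77×2 + 71×5
= 102 + 93 + 154 + 355
= 704
Total weight = 10
Weighted avg = 704/10
= 70.40

70.40


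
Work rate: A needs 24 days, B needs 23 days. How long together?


Rate of A = 1/24 per day
Rate of B = 1/23 per day
Combined rate = 1/24 + 1/23 = 47/552 ≈ 0.0851 per day
Days = 1 / combined rate = 552/47
≈ 11.74 days

11.74 days


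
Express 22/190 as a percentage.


Percentage = (part / whole) × 100
= (22 / 190) × 100
≈ 11.58%

11.58%


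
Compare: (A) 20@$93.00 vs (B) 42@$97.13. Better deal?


Deal A: $93.00/20 = $4.6500/unit
Deal B: $97.13/42 = $2.3126/unit
B is cheaper per unit
= Deal B

Deal B


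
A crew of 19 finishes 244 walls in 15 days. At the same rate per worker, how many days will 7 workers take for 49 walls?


Days ∝ work / workers, so d₂ = d₁ × (m₁/m₂) × (w₂/w₁)
Workers factor (inverse): 19/7 ≈ 2.7143
Work factor (direct): 49/244 ≈ 0.2008
d₂ = 15 × 19/7 × 49/244 = (15 × 19 × 49) / (7 × 244) = 13965/1708
≈ 8.18 days

8.18 days


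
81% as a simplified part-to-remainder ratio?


81% means 81 parts out of 100; remainder = 19
Part : remainder = 81:19
GCD = 1
= 81:19

81:19


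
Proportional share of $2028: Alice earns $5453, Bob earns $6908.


Total income = 5453 + 6908 = $12361
Alice: $2028 × 5453/12361 = $894.64
Bob: $2028 × 6908/12361 = $1133.36
= Alice: $894.64, Bob: $1133.36

Alice: $894.64, Bob: $1133.36


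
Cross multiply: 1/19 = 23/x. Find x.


Cross multiply: 1 × x = 19 × 23
1x = 437
x = 437 / 1
= 437.00

437.00


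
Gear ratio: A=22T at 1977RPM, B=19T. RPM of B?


Gear ratio = 22:19 = 22:19
RPM_B = RPM_A × (teeth_A / teeth_B)
= 1977 × (22/19)
= 2289.2 RPM

2289.2 RPM


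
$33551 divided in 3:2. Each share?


Total parts = 3 + 2 = 5
Part 1: 33551 × 3/5 = 20130.60
Part 2: 33551 × 2/5 = 13420.40
= Part 1: $20130.60, Part 2: $13420.40

Part 1: $20130.60, Part 2: $13420.40


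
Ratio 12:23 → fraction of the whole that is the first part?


Total parts = 12 + 23 = 35
First part: 12/35 = 12/35
= 12/35

12/35


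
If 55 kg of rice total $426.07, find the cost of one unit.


Unit rate = total / quantity
= 426.07 / 55
= $7.75 per unit

$7.75 per unit


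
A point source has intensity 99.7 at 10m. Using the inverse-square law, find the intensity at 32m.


I₁d₁² = I₂d₂²
I₂ = I₁ × (d₁/d₂)²
= 99.7 × (10/32)²
= 99.7 × 100/1024
= 9970/1024
≈ 9.7363

9.7363


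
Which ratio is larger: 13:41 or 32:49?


13/41 = 0.3171
32/49 = 0.6531
0.3171 < 0.6531, so 13:41 is less
= 32:49

32:49


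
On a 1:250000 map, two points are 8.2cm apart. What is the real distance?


Real distance = map distance × scale
= 8.2cm × 250000
= 2050000 cm = 20500.0 m
= 20.500 km

20.500 km


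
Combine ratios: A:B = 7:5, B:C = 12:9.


Match B: multiply A:B by 12 → 84:60
Multiply B:C by 5 → 60:45
Combined: 84:60:45
GCD = 3
= 28:20:15

28:20:15


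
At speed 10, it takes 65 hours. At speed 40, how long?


Inverse proportion: x × y = constant
k = 10 × 65 = 650
y₂ = k / 40 = 650 / 40
= 16.25

16.25


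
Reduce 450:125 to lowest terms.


GCD(450, 125) = 25
450/25 : 125/25
= 18:5

18:5


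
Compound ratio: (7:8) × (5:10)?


Compound ratio = (7×5) : (8×10)
= 35:80
GCD = 5
= 7:16

7:16


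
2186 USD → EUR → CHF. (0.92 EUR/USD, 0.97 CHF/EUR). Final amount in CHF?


Step 1: 2186 USD × 0.92 = 2011.12 EUR
Step 2: 2011.12 EUR × 0.97 = 1950.79 CHF
Implied rate USD→CHF = 0.92 × 0.97 = 0.8924
= 1950.79 CHF

1950.79 CHF


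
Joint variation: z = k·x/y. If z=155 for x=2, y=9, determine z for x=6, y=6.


z = k·x/y
Solve for k using the known point: k = z·y/x = 155×9/2 = 1395/2 = 697.5000
Now evaluate at x=6, y=6:
z = k × 6 / 6 = (1395 × 6) / (2 × 6) = 8370/12
= 697.5000

697.5000


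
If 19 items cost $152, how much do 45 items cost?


Direct proportion: y/x = constant
k = 152/19 = 8.0000
y₂ = k × 45 = 152 × 45 / 19 = 6840/19
= 360.00

360.00


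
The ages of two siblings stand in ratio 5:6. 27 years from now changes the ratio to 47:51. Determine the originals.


Let A = 5k, B = 6k.
(5k + 27) / (6k + 27) = 47/51
Cross-multiply: 51(5k + 27) = 47(6k + 27)
255k + 1377 = 282k + 1269
255k - 282k = 1269 - 1377
-27k = -108
k = -108/-27 = 4
A = 5×4 = 20, B = 6×4 = 24
= A = 20, B = 24

A = 20, B = 24


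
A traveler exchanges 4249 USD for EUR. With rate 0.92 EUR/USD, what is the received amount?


Amount × rate = 4249 × 0.92
= 3909.08 EUR

3909.08 EUR


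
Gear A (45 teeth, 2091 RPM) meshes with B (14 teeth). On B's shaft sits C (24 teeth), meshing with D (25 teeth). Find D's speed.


Stage 1: RPM_B = RPM_A × t_A/t_B = 2091 × 45/14 = 94095/14 ≈ 6721.07
B and C share a shaft → RPM_C = RPM_B
Stage 2: RPM_D = RPM_C × t_C/t_D = RPM_A × (t_A×t_C)/(t_B×t_D)
Overall ratio = (45×24)/(14×25) = 1080/350
RPM_D = 2091 × 1080/350 = 2258280/350
≈ 6452.23 RPM

6452.23 RPM


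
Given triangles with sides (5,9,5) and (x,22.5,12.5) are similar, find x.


Scale factor = 22.5/9 = 2.5
Missing side = 5 × 2.5
= 12.5

12.5


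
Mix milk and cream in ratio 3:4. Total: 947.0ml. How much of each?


Total parts = 3 + 4 = 7
milk: 947.0 × 3/7 = 405.9ml
cream: 947.0 × 4/7 = 541.1ml
= 405.9ml and 541.1ml

405.9ml and 541.1ml


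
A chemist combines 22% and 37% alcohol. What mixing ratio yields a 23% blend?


Let x parts of 22% mix with y parts of 37%.
22x + 37y = 23(x + y)
22x + 37y = 23x + 23y
x(22 - 23) = y(23 - 37)
x/y = (37 - 23)/(23 - 22) = 14/1
Simplify: 14:1
= 14:1

14:1


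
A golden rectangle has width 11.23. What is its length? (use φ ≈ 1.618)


φ = (1 + √5) / 2 ≈ 1.618
Length = width × φ = 11.23 × 1.618 = 18.17014
≈ 18.17

18.17


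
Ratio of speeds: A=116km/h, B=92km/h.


Ratio = 116:92
GCD = 4
Simplified = 29:23
Time ratio (same distance) = 23:29
Speed ratio = 29:23

29:23


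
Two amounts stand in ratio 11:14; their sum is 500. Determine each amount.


Let A = 11k, B = 14k.
11k + 14k = 500
25k = 500 → k = 500/25 = 20
A = 11×20 = 220, B = 14×20 = 280
= A = 220, B = 280

A = 220, B = 280


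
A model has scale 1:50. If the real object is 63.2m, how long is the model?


Model size = real / scale
= 63.2 / 50
= 1.2640 m

1.2640 m


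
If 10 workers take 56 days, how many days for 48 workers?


Inverse proportion: x × y = constant
k = 10 × 56 = 560
y₂ = k / 48 = 560 / 48
= 11.67

11.67


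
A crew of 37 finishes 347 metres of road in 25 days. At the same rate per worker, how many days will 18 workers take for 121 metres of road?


Days ∝ work / workers, so d₂ = d₁ × (m₁/m₂) × (w₂/w₁)
Workers factor (inverse): 37/18 ≈ 2.0556
Work factor (direct): 121/347 ≈ 0.3487
d₂ = 25 × 37/18 × 121/347 = (25 × 37 × 121) / (18 × 347) = 111925/6246
≈ 17.92 days

17.92 days


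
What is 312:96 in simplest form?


GCD(312, 96) = 24
312/24 : 96/24
= 13:4

13:4


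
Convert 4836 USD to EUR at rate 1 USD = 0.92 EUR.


Amount × rate = 4836 × 0.92
= 4449.12 EUR

4449.12 EUR


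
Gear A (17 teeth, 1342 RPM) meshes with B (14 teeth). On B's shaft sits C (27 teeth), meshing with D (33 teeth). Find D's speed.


Stage 1: RPM_B = RPM_A × t_A/t_B = 1342 × 17/14 = 22814/14 ≈ 1629.57
B and C share a shaft → RPM_C = RPM_B
Stage 2: RPM_D = RPM_C × t_C/t_D = RPM_A × (t_A×t_C)/(t_B×t_D)
Overall ratio = (17×27)/(14×33) = 459/462
RPM_D = 1342 × 459/462 = 615978/462
≈ 1333.29 RPM

1333.29 RPM


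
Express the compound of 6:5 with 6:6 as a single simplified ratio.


Compound ratio = (6×6) : (5×6)
= 36:30
GCD = 6
= 6:5

6:5


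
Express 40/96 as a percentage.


Percentage = (part / whole) × 100
= (40 / 96) × 100
≈ 41.67%

41.67%


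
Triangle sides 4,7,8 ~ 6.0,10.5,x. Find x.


Scale factor = 6.0/4 = 1.5
Missing side = 8 × 1.5
= 12.0

12.0


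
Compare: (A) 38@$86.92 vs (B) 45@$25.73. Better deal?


Deal A: $86.92/38 = $2.2874/unit
Deal B: $25.73/45 = $0.5718/unit
B is cheaper per unit
= Deal B

Deal B


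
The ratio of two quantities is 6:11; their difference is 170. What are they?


Let A = 6k, B = 11k.
11k - 6k = 170
5k = 170 → k = 170/5 = 34
A = 6×34 = 204, B = 11×34 = 374
= A = 204, B = 374

A = 204, B = 374


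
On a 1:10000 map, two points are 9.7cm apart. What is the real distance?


Real distance = map distance × scale
= 9.7cm × 10000
= 97000 cm = 970.0 m
= 0.970 km

0.970 km


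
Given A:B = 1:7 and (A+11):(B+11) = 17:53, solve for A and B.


Let A = 1k, B = 7k.
(1k + 11) / (7k + 11) = 17/53
Cross-multiply: 53(1k + 11) = 17(7k + 11)
53k + 583 = 119k + 187
53k - 119k = 187 - 583
-66k = -396
k = -396/-66 = 6
A = 1×6 = 6, B = 7×6 = 42
= A = 6, B = 42

A = 6, B = 42


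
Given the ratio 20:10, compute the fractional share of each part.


Total parts = 20 + 10 = 30
First part: 20/30 = 2/3
Second part: 10/30 = 1/3
= 2/3 and 1/3

2/3 and 1/3


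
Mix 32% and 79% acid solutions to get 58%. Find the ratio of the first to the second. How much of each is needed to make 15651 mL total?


Let x parts of 32% mix with y parts of 79%.
32x + 79y = 58(x + y)
32x + 79y = 58x + 58y
x(32 - 58) = y(58 - 79)
x/y = (79 - 58)/(58 - 32) = 21/26
Simplify: 21:26
Total parts = 47; one part = 15651/47 = 333.00 mL
32% solution: 21×333.00 = 6993.00 mL
79% solution: 26×333.00 = 8658.00 mL
= ratio 21:26; 6993.00 mL and 8658.00 mL

ratio 21:26; 6993.00 mL and 8658.00 mL


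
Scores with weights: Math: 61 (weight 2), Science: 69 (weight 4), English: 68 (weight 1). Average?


Numerator = 61×2 + 69×4 + 68×1
= 122 + 276 + 68
= 466
Total weight = 7
Weighted avg = 466/7
= 66.57

66.57


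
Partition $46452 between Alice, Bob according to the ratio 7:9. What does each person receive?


Total parts = 7 + 9 = 16
Alice: 46452 × 7/16 = 20322.75
Bob: 46452 × 9/16 = 26129.25
= Alice: $20322.75, Bob: $26129.25

Alice: $20322.75, Bob: $26129.25


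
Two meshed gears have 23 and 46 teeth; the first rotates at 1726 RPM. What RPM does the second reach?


Gear ratio = 23:46 = 1:2
RPM_B = RPM_A × (teeth_A / teeth_B)
= 1726 × (23/46)
= 863.0 RPM

863.0 RPM


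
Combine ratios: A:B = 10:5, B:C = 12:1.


Match B: multiply A:B by 12 → 120:60
Multiply B:C by 5 → 60:5
Combined: 120:60:5
GCD = 5
= 24:12:1

24:12:1


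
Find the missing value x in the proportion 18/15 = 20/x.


Cross multiply: 18 × x = 15 × 20
18x = 300
x = 300 / 18
= 16.67

16.67


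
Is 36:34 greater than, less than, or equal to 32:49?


36/34 = 1.0588
32/49 = 0.6531
1.0588 > 0.6531, so 36:34 is greater
= greater than

greater than


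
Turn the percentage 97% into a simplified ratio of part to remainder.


97% means 97 parts out of 100; remainder = 3
Part : remainder = 97:3
GCD = 1
= 97:3

97:3


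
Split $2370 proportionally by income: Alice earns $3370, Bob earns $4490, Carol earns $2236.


Total income = 3370 + 4490 + 2236 = $10096
Alice: $2370 × 3370/10096 = $791.10
Bob: $2370 × 4490/10096 = $1054.01
Carol: $2370 × 2236/10096 = $524.89
= Alice: $791.10, Bob: $1054.01, Carol: $524.89

Alice: $791.10, Bob: $1054.01, Carol: $524.89


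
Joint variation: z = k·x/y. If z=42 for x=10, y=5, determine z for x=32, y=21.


z = k·x/y
Solve for k using the known point: k = z·y/x = 42×5/10 = 210/10 = 21.0000
Now evaluate at x=32, y=21:
z = k × 32 / 21 = (210 × 32) / (10 × 21) = 6720/210
= 32.0000

32.0000


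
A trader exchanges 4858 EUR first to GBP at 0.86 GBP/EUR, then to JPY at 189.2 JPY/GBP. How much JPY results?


Step 1: 4858 EUR × 0.86 = 4177.88 GBP
Step 2: 4177.88 GBP × 189.2 = 790454.90 JPY
Implied rate EUR→JPY = 0.86 × 189.2 = 162.7120
= 790454.90 JPY

790454.90 JPY


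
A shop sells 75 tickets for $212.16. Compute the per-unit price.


Unit rate = total / quantity
= 212.16 / 75
= $2.83 per unit

$2.83 per unit


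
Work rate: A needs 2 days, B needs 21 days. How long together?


Rate of A = 1/2 per day
Rate of B = 1/21 per day
Combined rate = 1/2 + 1/21 = 23/42 ≈ 0.5476 per day
Days = 1 / combined rate = 42/23
≈ 1.83 days

1.83 days


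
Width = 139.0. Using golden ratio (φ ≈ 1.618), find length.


φ = (1 + √5) / 2 ≈ 1.618
Length = width × φ = 139.0 × 1.618 = 224.902
≈ 224.90

224.90


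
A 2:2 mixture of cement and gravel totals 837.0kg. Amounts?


Total parts = 2 + 2 = 4
cement: 837.0 × 2/4 = 418.5kg
gravel: 837.0 × 2/4 = 418.5kg
= 418.5kg and 418.5kg

418.5kg and 418.5kg


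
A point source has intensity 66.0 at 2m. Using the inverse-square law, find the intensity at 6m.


I₁d₁² = I₂d₂²
I₂ = I₁ × (d₁/d₂)²
= 66.0 × (2/6)²
= 66.0 × 4/36
= 264/36
≈ 7.3333

7.3333


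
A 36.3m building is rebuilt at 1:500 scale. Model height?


Model size = real / scale
= 36.3 / 500
= 0.0726 m

0.0726 m


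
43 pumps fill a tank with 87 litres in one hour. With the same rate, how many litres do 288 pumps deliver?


Direct proportion: y/x = constant
k = 87/43 ≈ 2.0233
y₂ = k × 288 = 87 × 288 / 43 = 25056/43
≈ 582.70

582.70


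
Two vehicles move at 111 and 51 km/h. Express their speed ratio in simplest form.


Ratio = 111:51
GCD = 3
Simplified = 37:17
Time ratio (same distance) = 17:37
Speed ratio = 37:17

37:17


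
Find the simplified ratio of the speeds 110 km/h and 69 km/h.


Ratio = 110:69
GCD = 1
Simplified = 110:69
Time ratio (same distance) = 69:110
Speed ratio = 110:69

110:69


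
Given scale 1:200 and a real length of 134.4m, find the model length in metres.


Model size = real / scale
= 134.4 / 200
= 0.6720 m

0.6720 m


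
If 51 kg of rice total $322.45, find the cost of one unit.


Unit rate = total / quantity
= 322.45 / 51
= $6.32 per unit

$6.32 per unit


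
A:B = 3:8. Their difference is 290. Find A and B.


Let A = 3k, B = 8k.
8k - 3k = 290
5k = 290 → k = 290/5 = 58
A = 3×58 = 174, B = 8×58 = 464
= A = 174, B = 464

A = 174, B = 464


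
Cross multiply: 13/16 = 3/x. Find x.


Cross multiply: 13 × x = 16 × 3
13x = 48
x = 48 / 13
= 3.69

3.69


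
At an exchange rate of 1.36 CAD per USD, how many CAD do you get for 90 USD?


Amount × rate = 90 × 1.36
= 122.40 CAD

122.40 CAD


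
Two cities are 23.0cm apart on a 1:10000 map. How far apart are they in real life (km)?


Real distance = map distance × scale
= 23.0cm × 10000
= 230000 cm = 2300.0 m
= 2.300 km

2.300 km


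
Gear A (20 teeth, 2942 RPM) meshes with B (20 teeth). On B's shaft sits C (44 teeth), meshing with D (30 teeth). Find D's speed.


Stage 1: RPM_B = RPM_A × t_A/t_B = 2942 × 20/20 = 58840/20 = 2942.00
B and C share a shaft → RPM_C = RPM_B
Stage 2: RPM_D = RPM_C × t_C/t_D = RPM_A × (t_A×t_C)/(t_B×t_D)
Overall ratio = (20×44)/(20×30) = 880/600
RPM_D = 2942 × 880/600 = 2588960/600
≈ 4314.93 RPM

4314.93 RPM


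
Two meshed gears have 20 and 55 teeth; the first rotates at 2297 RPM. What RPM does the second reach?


Gear ratio = 20:55 = 4:11
RPM_B = RPM_A × (teeth_A / teeth_B)
= 2297 × (20/55)
= 835.3 RPM

835.3 RPM


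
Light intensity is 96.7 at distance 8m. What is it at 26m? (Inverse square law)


I₁d₁² = I₂d₂²
I₂ = I₁ × (d₁/d₂)²
= 96.7 × (8/26)²
= 96.7 × 64/676
= 6188.8/676
≈ 9.1550

9.1550


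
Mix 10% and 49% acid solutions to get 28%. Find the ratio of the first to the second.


Let x parts of 10% mix with y parts of 49%.
10x + 49y = 28(x + y)
10x + 49y = 28x + 28y
x(10 - 28) = y(28 - 49)
x/y = (49 - 28)/(28 - 10) = 21/18
Simplify: 7:6
= 7:6

7:6


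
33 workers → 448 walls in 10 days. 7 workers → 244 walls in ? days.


Days ∝ work / workers, so d₂ = d₁ × (m₁/m₂) × (w₂/w₁)
Workers factor (inverse): 33/7 ≈ 4.7143
Work factor (direct): 244/448 ≈ 0.5446
d₂ = 10 × 33/7 × 244/448 = (10 × 33 × 244) / (7 × 448) = 80520/3136
≈ 25.68 days

25.68 days


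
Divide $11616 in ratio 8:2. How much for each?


Total parts = 8 + 2 = 10
Part 1: 11616 × 8/10 = 9292.80
Part 2: 11616 × 2/10 = 2323.20
= Part 1: $9292.80, Part 2: $2323.20

Part 1: $9292.80, Part 2: $2323.20


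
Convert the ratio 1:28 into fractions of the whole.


Total parts = 1 + 28 = 29
First part: 1/29 = 1/29
Second part: 28/29 = 28/29
= 1/29 and 28/29

1/29 and 28/29


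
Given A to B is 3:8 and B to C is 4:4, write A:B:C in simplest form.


Match B: multiply A:B by 4 → 12:32
Multiply B:C by 8 → 32:32
Combined: 12:32:32
GCD = 4
= 3:8:8

3:8:8


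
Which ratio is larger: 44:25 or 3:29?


44/25 = 1.7600
3/29 = 0.1034
1.7600 > 0.1034, so 44:25 is greater
= 44:25

44:25


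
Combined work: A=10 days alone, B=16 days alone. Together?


Rate of A = 1/10 per day
Rate of B = 1/16 per day
Combined rate = 1/10 + 1/16 = 26/160 = 0.1625 per day
Days = 1 / combined rate = 160/26
≈ 6.15 days

6.15 days


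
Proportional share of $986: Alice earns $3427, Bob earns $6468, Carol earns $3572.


Total income = 3427 + 6468 + 3572 = $13467
Alice: $986 × 3427/13467 = $250.91
Bob: $986 × 6468/13467 = $473.56
Carol: $986 × 3572/13467 = $261.53
= Alice: $250.91, Bob: $473.56, Carol: $261.53

Alice: $250.91, Bob: $473.56, Carol: $261.53


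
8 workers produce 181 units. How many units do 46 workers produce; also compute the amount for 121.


Direct proportion: y/x = constant
k = 181/8 = 22.6250
y at x=46: k × 46 = 181 × 46 / 8 = 8326/8 = 1040.75
y at x=121: k × 121 = 181 × 121 / 8 = 21901/8 ≈ 2737.63
= 1040.75 and 2737.63

1040.75 and 2737.63


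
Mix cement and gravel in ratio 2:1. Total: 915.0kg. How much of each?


Total parts = 2 + 1 = 3
cement: 915.0 × 2/3 = 610.0kg
gravel: 915.0 × 1/3 = 305.0kg
= 610.0kg and 305.0kg

610.0kg and 305.0kg


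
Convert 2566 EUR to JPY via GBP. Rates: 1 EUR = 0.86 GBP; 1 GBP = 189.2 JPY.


Step 1: 2566 EUR × 0.86 = 2206.76 GBP
Step 2: 2206.76 GBP × 189.2 = 417518.99 JPY
Implied rate EUR→JPY = 0.86 × 189.2 = 162.7120
= 417518.99 JPY

417518.99 JPY


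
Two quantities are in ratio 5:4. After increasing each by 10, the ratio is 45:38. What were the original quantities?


Let A = 5k, B = 4k.
(5k + 10) / (4k + 10) = 45/38
Cross-multiply: 38(5k + 10) = 45(4k + 10)
190k + 380 = 180k + 450
190k - 180k = 450 - 380
10k = 70
k = 70/10 = 7
A = 5×7 = 35, B = 4×7 = 28
= A = 35, B = 28

A = 35, B = 28


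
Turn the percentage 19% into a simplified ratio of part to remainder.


19% means 19 parts out of 100; remainder = 81
Part : remainder = 19:81
GCD = 1
= 19:81

19:81


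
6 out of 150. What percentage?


Percentage = (part / whole) × 100
= (6 / 150) × 100
= 4.00%

4.00%


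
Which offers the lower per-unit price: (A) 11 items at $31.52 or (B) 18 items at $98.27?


Deal A: $31.52/11 = $2.8655/unit
Deal B: $98.27/18 = $5.4594/unit
A is cheaper per unit
= Deal A

Deal A


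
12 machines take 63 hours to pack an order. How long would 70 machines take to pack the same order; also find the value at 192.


Inverse proportion: x × y = constant
k = 12 × 63 = 756
At x=70: k/70 = 10.80
At x=192: k/192 = 3.94
= 10.80 and 3.94

10.80 and 3.94


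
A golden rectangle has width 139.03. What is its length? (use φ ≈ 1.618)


φ = (1 + √5) / 2 ≈ 1.618
Length = width × φ = 139.03 × 1.618 = 224.95054
≈ 224.95

224.95


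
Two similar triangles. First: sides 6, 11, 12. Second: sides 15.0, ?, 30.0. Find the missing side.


Scale factor = 15.0/6 = 2.5
Missing side = 11 × 2.5
= 27.5

27.5


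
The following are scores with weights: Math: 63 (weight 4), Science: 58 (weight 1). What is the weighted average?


Numerator = 63×4 + 58×1
= 252 + 58
= 310
Total weight = 5
Weighted avg = 310/5
= 62.00

62.00


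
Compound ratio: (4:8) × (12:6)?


Compound ratio = (4×12) : (8×6)
= 48:48
GCD = 48
= 1:1

1:1


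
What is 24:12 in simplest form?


GCD(24, 12) = 12
24/12 : 12/12
= 2:1

2:1


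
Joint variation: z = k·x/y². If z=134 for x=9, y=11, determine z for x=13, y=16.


z = k·x/y²
Solve for k using the known point: k = z·y²/x = 134×121/9 = 16214/9 ≈ 1801.5556
Now evaluate at x=13, y=16:
z = k × 13 / 256 = (16214 × 13) / (9 × 256) = 210782/2304
≈ 91.4852

91.4852


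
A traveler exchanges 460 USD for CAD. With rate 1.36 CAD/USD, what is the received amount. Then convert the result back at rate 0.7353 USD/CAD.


Amount × rate = 460 × 1.36 = 625.60 CAD
Round-trip: 625.60 × 0.7353 = 460.00 USD
= 625.60 CAD, then 460.00 USD

625.60 CAD, then 460.00 USD


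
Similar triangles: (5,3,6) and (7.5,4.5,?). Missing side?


Scale factor = 7.5/5 = 1.5
Missing side = 6 × 1.5
= 9.0

9.0


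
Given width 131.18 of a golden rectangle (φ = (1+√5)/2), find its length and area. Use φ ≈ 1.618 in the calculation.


φ = (1 + √5) / 2 ≈ 1.618
Length = width × φ = 131.18 × 1.618 = 212.24924
≈ 212.25
Area = width × length = 131.18 × 212.24924 = 27842.8553032 ≈ 27842.86
= Length: 212.25, Area: 27842.86

Length: 212.25, Area: 27842.86


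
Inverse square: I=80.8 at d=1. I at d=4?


I₁d₁² = I₂d₂²
I₂ = I₁ × (d₁/d₂)²
= 80.8 × (1/4)²
= 80.8 × 1/16
= 80.8/16
= 5.0500

5.0500


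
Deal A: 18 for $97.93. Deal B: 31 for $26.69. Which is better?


Deal A: $97.93/18 = $5.4406/unit
Deal B: $26.69/31 = $0.8610/unit
B is cheaper per unit
= Deal B

Deal B


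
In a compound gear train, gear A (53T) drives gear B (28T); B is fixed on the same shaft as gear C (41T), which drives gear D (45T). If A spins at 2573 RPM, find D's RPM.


Stage 1: RPM_B = RPM_A × t_A/t_B = 2573 × 53/28 = 136369/28 ≈ 4870.32
B and C share a shaft → RPM_C = RPM_B
Stage 2: RPM_D = RPM_C × t_C/t_D = RPM_A × (t_A×t_C)/(t_B×t_D)
Overall ratio = (53×41)/(28×45) = 2173/1260
RPM_D = 2573 × 2173/1260 = 5591129/1260
≈ 4437.40 RPM

4437.40 RPM


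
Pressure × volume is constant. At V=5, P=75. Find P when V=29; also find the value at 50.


Inverse proportion: x × y = constant
k = 5 × 75 = 375
At x=29: k/29 = 12.93
At x=50: k/50 = 7.50
= 12.93 and 7.50

12.93 and 7.50


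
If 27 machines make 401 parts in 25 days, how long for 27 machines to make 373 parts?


Days ∝ work / workers, so d₂ = d₁ × (m₁/m₂) × (w₂/w₁)
Workers factor (inverse): 27/27 = 1.0000
Work factor (direct): 373/401 ≈ 0.9302
d₂ = 25 × 27/27 × 373/401 = (25 × 27 × 373) / (27 × 401) = 251775/10827
≈ 23.25 days

23.25 days


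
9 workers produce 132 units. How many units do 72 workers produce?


Direct proportion: y/x = constant
k = 132/9 ≈ 14.6667
y₂ = k × 72 = 132 × 72 / 9 = 9504/9
= 1056.00

1056.00


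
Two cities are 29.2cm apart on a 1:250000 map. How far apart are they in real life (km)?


Real distance = map distance × scale
= 29.2cm × 250000
= 7300000 cm = 73000.0 m
= 73.000 km

73.000 km


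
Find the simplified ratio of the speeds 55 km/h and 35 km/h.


Ratio = 55:35
GCD = 5
Simplified = 11:7
Time ratio (same distance) = 7:11
Speed ratio = 11:7

11:7


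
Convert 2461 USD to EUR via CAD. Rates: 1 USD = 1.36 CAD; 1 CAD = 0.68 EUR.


Step 1: 2461 USD × 1.36 = 3346.96 CAD
Step 2: 3346.96 CAD × 0.68 = 2275.93 EUR
Implied rate USD→EUR = 1.36 × 0.68 = 0.9248
= 2275.93 EUR

2275.93 EUR


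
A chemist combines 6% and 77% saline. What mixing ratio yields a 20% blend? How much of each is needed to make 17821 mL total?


Let x parts of 6% mix with y parts of 77%.
6x + 77y = 20(x + y)
6x + 77y = 20x + 20y
x(6 - 20) = y(20 - 77)
x/y = (77 - 20)/(20 - 6) = 57/14
Simplify: 57:14
Total parts = 71; one part = 17821/71 = 251.00 mL
6% solution: 57×251.00 = 14307.00 mL
77% solution: 14×251.00 = 3514.00 mL
= ratio 57:14; 14307.00 mL and 3514.00 mL

ratio 57:14; 14307.00 mL and 3514.00 mL


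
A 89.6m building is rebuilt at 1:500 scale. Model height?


Model size = real / scale
= 89.6 / 500
= 0.1792 m

0.1792 m


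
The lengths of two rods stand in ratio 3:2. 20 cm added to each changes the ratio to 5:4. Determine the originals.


Let A = 3k, B = 2k.
(3k + 20) / (2k + 20) = 5/4
Cross-multiply: 4(3k + 20) = 5(2k + 20)
12k + 80 = 10k + 100
12k - 10k = 100 - 80
2k = 20
k = 20/2 = 10
A = 3×10 = 30, B = 2×10 = 20
= A = 30, B = 20

A = 30, B = 20


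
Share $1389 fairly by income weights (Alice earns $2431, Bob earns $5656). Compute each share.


Total income = 2431 + 5656 = $8087
Alice: $1389 × 2431/8087 = $417.54
Bob: $1389 × 5656/8087 = $971.46
= Alice: $417.54, Bob: $971.46

Alice: $417.54, Bob: $971.46


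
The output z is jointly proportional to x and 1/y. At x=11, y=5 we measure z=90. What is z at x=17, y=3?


z = k·x/y
Solve for k using the known point: k = z·y/x = 90×5/11 = 450/11 ≈ 40.9091
Now evaluate at x=17, y=3:
z = k × 17 / 3 = (450 × 17) / (11 × 3) = 7650/33
≈ 231.8182

231.8182


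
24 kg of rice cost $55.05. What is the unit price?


Unit rate = total / quantity
= 55.05 / 24
= $2.29 per unit

$2.29 per unit


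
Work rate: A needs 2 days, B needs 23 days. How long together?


Rate of A = 1/2 per day
Rate of B = 1/23 per day
Combined rate = 1/2 + 1/23 = 25/46 ≈ 0.5435 per day
Days = 1 / combined rate = 46/25
= 1.84 days

1.84 days


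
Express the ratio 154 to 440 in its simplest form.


GCD(154, 440) = 22
154/22 : 440/22
= 7:20

7:20


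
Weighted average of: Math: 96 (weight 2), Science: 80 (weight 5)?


Numerator = 96×2 + 80×5
= 192 + 400
= 592
Total weight = 7
Weighted avg = 592/7
= 84.57

84.57


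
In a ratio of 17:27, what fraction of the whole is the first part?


Total parts = 17 + 27 = 44
First part: 17/44 = 17/44
= 17/44

17/44
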